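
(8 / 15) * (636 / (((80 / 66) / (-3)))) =-20988 / 25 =-839.52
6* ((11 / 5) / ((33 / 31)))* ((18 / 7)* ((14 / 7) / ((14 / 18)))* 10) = 819.92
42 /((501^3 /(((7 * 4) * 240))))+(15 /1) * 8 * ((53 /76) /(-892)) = -10842304615 /118402024386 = -0.09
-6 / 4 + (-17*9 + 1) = -307 / 2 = -153.50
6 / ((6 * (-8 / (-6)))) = 3 / 4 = 0.75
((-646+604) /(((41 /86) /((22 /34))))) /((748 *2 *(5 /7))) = -6321 /118490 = -0.05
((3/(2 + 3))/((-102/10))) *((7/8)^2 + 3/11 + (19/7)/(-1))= 8259/83776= 0.10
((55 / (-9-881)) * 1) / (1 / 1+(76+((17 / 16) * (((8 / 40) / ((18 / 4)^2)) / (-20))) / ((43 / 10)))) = -766260 / 954758447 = -0.00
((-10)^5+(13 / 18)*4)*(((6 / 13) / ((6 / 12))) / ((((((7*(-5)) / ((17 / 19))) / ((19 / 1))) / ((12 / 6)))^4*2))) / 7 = -2405335310528 / 409670625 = -5871.39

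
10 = 10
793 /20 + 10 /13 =40.42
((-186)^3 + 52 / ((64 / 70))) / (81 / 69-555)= 1184003039 / 101904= 11618.81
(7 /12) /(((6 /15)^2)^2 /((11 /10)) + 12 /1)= 9625 /198384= 0.05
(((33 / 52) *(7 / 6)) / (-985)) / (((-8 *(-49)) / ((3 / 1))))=-33 / 5736640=-0.00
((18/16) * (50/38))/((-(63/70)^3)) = -3125/1539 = -2.03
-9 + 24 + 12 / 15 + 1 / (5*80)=15.80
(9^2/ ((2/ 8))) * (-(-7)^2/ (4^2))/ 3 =-1323/ 4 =-330.75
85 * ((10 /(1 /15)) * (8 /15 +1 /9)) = 8216.67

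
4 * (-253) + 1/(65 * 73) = -4801939/4745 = -1012.00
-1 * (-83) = 83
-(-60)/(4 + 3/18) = 72/5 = 14.40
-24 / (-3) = 8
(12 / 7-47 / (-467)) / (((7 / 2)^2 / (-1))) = -23732 / 160181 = -0.15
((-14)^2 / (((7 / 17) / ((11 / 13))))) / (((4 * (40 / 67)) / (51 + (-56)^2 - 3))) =34905794 / 65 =537012.22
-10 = -10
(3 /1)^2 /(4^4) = 9 /256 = 0.04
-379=-379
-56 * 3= -168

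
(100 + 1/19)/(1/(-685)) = -1302185/19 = -68536.05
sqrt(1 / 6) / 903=sqrt(6) / 5418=0.00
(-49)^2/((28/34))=5831/2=2915.50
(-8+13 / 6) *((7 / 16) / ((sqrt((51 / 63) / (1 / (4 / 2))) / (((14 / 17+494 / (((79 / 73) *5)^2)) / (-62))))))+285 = 191660609 *sqrt(714) / 8946099040+285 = 285.57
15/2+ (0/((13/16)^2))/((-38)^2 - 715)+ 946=1907/2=953.50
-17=-17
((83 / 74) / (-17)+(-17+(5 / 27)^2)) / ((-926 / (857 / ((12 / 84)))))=93701086549 / 849217932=110.34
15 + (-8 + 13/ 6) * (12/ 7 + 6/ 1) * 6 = -255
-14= -14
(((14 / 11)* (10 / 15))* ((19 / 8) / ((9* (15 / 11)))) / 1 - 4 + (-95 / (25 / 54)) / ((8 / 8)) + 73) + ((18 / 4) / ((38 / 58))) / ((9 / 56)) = -1435871 / 15390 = -93.30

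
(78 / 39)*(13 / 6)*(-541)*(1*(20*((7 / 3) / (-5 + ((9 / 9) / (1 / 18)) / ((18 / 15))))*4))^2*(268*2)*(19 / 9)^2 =-4267648706048 / 2187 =-1951371150.46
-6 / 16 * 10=-15 / 4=-3.75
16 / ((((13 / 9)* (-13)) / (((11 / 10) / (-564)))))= 66 / 39715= 0.00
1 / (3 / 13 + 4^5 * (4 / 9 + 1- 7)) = -117 / 665573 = -0.00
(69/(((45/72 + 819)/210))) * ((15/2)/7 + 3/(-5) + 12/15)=147384/6557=22.48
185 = 185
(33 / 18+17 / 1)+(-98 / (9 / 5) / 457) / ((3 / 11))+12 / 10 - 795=-95677037 / 123390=-775.40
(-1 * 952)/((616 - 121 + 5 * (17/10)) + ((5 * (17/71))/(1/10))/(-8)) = -38624/20367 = -1.90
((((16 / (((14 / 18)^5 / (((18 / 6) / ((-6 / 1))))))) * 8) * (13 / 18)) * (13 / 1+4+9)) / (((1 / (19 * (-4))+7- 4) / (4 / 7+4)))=-172583903232 / 26706323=-6462.29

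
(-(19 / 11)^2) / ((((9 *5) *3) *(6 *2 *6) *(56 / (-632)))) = 0.00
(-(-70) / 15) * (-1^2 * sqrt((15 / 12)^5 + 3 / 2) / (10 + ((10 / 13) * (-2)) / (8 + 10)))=-273 * sqrt(4661) / 18560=-1.00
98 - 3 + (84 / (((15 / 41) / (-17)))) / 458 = 86.48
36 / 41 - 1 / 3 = 67 / 123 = 0.54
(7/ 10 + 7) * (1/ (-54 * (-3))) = 77/ 1620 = 0.05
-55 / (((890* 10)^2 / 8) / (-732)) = 4026 / 990125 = 0.00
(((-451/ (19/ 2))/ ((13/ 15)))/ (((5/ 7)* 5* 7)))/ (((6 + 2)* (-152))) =1353/ 750880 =0.00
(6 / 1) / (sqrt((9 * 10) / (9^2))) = 9 * sqrt(10) / 5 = 5.69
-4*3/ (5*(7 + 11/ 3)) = -9/ 40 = -0.22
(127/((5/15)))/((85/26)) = 116.54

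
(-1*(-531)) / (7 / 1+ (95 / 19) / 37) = 6549 / 88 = 74.42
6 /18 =0.33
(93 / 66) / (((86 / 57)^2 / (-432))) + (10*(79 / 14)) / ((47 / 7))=-247590917 / 955933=-259.00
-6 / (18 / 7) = -7 / 3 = -2.33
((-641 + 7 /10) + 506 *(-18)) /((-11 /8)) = 389932 /55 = 7089.67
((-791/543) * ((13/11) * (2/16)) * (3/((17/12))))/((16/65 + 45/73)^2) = -0.61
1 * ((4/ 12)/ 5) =1/ 15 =0.07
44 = 44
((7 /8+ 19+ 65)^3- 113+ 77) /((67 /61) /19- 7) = -362799923713 /4119552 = -88067.81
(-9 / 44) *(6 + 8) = -2.86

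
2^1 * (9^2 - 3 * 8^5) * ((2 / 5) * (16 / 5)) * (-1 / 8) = 785784 / 25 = 31431.36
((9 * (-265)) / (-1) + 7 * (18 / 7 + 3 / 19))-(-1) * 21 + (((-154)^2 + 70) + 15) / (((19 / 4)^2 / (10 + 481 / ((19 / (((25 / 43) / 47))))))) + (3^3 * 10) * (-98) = -182363799963 / 13862039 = -13155.63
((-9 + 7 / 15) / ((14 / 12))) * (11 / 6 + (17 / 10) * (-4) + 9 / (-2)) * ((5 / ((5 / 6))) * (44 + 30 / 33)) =35915776 / 1925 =18657.55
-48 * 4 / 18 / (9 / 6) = -64 / 9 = -7.11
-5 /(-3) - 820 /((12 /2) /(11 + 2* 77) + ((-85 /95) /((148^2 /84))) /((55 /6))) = -7038061735 /308919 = -22782.87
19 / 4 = 4.75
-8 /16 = -1 /2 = -0.50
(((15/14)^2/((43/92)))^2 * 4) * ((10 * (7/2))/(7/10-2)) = -5356125000/8244691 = -649.65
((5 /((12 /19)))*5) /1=475 /12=39.58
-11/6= -1.83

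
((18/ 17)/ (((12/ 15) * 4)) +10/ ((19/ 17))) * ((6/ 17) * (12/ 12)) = 71925/ 21964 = 3.27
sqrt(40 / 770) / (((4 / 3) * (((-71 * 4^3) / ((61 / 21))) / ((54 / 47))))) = -1647 * sqrt(77) / 115113152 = -0.00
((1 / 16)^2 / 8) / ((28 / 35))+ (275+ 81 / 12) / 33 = 2308261 / 270336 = 8.54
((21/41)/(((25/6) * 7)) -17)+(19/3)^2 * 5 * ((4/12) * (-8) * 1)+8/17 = -259385413/470475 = -551.33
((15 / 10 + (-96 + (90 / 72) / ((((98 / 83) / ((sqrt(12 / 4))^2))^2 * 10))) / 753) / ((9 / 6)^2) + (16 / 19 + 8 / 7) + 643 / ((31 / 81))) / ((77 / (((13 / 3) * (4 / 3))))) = 559064236400891 / 4427788990086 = 126.26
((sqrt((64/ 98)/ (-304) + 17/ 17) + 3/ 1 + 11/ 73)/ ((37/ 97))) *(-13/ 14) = -145015/ 18907 - 1261 *sqrt(17651)/ 68894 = -10.10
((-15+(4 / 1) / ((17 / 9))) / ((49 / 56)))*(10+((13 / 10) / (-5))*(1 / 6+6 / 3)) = -413326 / 2975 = -138.93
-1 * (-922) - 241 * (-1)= 1163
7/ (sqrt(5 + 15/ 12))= 2.80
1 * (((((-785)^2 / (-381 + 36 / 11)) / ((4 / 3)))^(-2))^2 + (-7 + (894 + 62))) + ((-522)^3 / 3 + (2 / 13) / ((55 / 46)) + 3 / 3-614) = -2081989356096210179818204994958852 / 43912820199210221163458125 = -47411879.87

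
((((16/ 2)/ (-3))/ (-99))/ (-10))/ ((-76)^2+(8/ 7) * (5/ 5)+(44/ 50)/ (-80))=-5600/ 12010657131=-0.00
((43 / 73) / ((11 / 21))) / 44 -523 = -18477733 / 35332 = -522.97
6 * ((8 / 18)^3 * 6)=256 / 81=3.16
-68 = -68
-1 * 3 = -3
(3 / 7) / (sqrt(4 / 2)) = 3 * sqrt(2) / 14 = 0.30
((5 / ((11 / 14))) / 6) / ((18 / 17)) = 595 / 594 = 1.00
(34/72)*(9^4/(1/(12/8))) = 4647.38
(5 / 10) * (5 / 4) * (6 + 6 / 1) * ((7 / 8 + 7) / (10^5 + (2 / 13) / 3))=0.00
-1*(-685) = 685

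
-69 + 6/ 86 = -2964/ 43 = -68.93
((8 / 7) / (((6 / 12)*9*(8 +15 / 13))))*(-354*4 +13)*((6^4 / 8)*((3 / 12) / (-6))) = 218868 / 833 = 262.75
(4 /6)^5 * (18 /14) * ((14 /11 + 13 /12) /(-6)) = -1244 /18711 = -0.07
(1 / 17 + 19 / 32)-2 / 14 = 1941 / 3808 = 0.51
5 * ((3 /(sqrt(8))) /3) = 5 * sqrt(2) /4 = 1.77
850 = 850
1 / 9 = 0.11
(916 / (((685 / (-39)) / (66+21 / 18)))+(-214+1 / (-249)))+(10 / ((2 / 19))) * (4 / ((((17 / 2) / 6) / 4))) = -7666344161 / 2899605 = -2643.93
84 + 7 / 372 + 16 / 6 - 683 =-73943 / 124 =-596.31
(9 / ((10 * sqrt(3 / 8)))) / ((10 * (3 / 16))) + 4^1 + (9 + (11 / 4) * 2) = 8 * sqrt(6) / 25 + 37 / 2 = 19.28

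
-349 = -349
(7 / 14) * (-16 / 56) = -1 / 7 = -0.14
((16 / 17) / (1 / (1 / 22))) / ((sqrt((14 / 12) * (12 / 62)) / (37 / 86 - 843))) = -289844 * sqrt(217) / 56287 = -75.86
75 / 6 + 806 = 1637 / 2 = 818.50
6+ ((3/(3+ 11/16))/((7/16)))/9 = 7690/1239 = 6.21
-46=-46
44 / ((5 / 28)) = 1232 / 5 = 246.40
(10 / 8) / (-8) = -5 / 32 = -0.16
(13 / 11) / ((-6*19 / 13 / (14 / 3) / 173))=-204659 / 1881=-108.80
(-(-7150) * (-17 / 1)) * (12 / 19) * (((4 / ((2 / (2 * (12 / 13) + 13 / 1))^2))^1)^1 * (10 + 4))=-58510729200 / 247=-236885543.32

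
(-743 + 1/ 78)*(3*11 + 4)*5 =-10721305/ 78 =-137452.63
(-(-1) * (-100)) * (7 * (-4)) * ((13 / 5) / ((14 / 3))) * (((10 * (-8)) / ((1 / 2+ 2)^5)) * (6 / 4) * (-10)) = 479232 / 25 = 19169.28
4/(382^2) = 1/36481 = 0.00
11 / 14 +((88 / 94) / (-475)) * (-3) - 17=-5065927 / 312550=-16.21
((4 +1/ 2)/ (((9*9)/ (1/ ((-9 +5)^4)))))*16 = 1/ 288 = 0.00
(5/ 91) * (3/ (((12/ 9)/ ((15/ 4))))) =675/ 1456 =0.46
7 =7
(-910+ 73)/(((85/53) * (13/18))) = -798498/1105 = -722.62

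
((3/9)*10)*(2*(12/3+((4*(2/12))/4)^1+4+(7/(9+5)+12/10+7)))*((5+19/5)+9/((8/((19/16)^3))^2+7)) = 5874368934908/5739803145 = 1023.44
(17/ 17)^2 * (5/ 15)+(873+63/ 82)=215029/ 246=874.10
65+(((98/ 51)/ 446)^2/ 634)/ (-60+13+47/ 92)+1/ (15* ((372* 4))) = 4038460947669076007/ 62130125601545040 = 65.00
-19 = -19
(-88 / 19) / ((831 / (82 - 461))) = 33352 / 15789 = 2.11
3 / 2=1.50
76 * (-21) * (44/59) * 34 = -2387616/59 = -40468.07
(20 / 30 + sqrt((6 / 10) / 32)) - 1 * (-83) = sqrt(30) / 40 + 251 / 3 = 83.80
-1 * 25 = -25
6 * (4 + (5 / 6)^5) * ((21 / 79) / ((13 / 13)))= 239603 / 34128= 7.02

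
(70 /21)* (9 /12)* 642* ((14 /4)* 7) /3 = 26215 /2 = 13107.50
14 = 14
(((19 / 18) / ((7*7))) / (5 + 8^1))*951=6023 / 3822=1.58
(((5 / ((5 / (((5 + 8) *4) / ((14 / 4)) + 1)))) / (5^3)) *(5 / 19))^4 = 151807041 / 122226844140625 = 0.00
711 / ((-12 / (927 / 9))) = -24411 / 4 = -6102.75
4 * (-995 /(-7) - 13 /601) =2391616 /4207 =568.48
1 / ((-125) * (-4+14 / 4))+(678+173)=106377 / 125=851.02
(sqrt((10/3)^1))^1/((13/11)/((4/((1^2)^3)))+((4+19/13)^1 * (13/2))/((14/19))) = 154 * sqrt(30)/22395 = 0.04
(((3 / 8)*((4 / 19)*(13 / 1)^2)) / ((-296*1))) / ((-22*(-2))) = -507 / 494912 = -0.00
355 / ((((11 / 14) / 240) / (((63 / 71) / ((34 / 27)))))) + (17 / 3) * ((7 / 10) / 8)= 3429238253 / 44880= 76409.05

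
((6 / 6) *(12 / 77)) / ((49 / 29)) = 348 / 3773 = 0.09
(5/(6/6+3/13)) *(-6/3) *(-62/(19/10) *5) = 50375/38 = 1325.66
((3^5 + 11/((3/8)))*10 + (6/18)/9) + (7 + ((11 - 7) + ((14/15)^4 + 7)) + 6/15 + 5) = 139093666/50625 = 2747.53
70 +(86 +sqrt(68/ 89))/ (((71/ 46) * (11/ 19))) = 1748 * sqrt(1513)/ 69509 +129834/ 781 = 167.22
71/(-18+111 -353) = -71/260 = -0.27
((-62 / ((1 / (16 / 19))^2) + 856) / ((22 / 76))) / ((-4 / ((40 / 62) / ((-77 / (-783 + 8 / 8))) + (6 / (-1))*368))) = 770214753632 / 498883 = 1543878.53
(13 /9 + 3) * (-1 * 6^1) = -80 /3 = -26.67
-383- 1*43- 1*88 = -514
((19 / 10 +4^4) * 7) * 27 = 487431 / 10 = 48743.10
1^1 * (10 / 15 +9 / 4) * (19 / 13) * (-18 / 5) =-399 / 26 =-15.35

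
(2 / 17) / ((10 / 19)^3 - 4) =-6859 / 224706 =-0.03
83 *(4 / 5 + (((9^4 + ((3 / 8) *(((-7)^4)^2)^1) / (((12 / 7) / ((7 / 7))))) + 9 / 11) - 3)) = 185172444979 / 1760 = 105211616.47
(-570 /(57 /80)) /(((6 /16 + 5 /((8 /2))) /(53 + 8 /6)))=-1043200 /39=-26748.72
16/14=8/7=1.14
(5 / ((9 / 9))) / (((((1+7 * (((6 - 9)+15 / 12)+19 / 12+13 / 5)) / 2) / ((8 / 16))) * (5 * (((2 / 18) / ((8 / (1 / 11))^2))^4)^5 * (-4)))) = -54855267621580673916343905577971564061789293931163102360392470560667914211426667710208377429688320 / 541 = -101396058450241541435016500000000000000000000000000000000000000000000000000000000000000000000000.00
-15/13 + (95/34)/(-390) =-3079/2652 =-1.16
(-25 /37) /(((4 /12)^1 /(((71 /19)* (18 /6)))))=-15975 /703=-22.72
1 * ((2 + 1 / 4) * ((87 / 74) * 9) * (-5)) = -35235 / 296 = -119.04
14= 14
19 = 19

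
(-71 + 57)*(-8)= 112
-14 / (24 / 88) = -154 / 3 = -51.33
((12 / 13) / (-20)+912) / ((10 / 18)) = 533493 / 325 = 1641.52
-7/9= -0.78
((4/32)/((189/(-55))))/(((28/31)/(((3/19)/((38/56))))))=-1705/181944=-0.01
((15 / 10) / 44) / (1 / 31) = 93 / 88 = 1.06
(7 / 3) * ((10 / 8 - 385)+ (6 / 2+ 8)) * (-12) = 10437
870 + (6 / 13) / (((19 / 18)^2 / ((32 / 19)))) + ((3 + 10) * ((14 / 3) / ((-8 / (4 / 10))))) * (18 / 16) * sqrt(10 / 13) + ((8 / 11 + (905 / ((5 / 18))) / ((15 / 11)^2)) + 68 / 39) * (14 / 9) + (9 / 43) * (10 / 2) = 3598.05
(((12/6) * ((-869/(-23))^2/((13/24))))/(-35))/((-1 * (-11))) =-3295248/240695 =-13.69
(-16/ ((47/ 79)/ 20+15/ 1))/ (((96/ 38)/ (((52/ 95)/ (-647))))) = 0.00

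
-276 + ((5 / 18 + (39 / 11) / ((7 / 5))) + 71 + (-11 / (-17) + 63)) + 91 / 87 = -93951233 / 683298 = -137.50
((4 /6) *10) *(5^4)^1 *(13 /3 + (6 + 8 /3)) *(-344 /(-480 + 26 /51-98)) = 237575000 /7363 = 32266.06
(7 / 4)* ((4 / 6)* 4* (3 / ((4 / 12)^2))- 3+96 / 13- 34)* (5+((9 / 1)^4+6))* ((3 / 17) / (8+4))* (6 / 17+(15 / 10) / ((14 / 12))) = 13579395 / 1156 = 11746.88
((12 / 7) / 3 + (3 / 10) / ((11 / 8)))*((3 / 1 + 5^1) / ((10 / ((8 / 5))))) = 9728 / 9625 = 1.01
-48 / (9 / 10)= -160 / 3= -53.33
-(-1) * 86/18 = 43/9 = 4.78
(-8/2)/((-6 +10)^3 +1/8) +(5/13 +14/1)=95515/6669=14.32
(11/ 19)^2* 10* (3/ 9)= 1.12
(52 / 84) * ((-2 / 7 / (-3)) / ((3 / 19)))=494 / 1323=0.37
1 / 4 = 0.25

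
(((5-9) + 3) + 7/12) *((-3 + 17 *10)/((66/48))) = -1670/33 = -50.61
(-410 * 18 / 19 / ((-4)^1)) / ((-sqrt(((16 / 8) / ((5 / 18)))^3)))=-1025 * sqrt(5) / 456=-5.03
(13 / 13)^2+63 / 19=82 / 19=4.32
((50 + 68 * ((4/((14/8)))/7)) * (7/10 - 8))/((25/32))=-4132384/6125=-674.67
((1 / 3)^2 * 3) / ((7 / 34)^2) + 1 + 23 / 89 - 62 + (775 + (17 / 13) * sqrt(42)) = 17 * sqrt(42) / 13 + 9447527 / 13083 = 730.60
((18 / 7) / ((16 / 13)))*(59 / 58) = 6903 / 3248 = 2.13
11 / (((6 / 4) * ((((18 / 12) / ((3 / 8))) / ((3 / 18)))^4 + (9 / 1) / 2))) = 0.00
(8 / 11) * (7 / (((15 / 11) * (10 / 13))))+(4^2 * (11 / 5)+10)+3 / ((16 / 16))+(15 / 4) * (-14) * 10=-35396 / 75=-471.95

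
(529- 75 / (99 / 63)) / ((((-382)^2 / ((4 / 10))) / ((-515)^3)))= -72311209225 / 401291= -180196.44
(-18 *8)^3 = -2985984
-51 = -51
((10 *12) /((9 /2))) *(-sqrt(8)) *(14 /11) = -2240 *sqrt(2) /33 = -96.00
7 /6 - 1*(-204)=1231 /6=205.17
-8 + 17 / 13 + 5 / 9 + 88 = 9578 / 117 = 81.86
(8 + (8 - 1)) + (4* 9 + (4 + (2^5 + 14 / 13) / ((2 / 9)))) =2650 / 13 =203.85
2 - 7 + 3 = -2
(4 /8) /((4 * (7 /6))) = 3 /28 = 0.11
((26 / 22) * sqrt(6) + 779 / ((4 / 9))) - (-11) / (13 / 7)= 13 * sqrt(6) / 11 + 91451 / 52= 1761.57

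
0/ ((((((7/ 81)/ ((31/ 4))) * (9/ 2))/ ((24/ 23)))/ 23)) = 0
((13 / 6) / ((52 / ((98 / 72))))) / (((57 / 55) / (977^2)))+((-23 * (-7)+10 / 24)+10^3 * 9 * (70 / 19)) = 4213365103 / 49248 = 85554.03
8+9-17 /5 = 68 /5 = 13.60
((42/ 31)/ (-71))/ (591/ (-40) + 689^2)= -240/ 5970448007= -0.00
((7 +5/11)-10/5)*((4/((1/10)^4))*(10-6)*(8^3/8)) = 614400000/11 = 55854545.45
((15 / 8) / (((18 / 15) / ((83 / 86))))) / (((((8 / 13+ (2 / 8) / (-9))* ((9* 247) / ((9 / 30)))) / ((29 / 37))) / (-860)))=-7221 / 30932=-0.23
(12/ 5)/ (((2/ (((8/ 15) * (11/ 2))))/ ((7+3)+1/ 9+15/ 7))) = 67936/ 1575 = 43.13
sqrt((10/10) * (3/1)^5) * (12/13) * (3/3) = 108 * sqrt(3)/13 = 14.39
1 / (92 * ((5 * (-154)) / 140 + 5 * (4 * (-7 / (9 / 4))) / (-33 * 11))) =-0.00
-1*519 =-519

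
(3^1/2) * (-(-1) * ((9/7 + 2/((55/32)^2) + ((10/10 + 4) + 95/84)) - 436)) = -641.86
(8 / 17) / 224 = 1 / 476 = 0.00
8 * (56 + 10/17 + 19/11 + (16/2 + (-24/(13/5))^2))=1212.18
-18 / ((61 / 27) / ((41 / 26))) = -9963 / 793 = -12.56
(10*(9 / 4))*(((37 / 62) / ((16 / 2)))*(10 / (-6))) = -2775 / 992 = -2.80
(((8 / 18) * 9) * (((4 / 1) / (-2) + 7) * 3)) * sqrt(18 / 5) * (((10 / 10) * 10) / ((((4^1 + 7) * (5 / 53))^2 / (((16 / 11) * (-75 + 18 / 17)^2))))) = 5112988002432 * sqrt(10) / 1923295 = 8406764.30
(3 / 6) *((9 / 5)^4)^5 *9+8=109420515010418609209 / 190734863281250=573678.63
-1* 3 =-3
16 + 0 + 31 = 47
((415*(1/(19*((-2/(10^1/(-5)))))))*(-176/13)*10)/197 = -730400/48659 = -15.01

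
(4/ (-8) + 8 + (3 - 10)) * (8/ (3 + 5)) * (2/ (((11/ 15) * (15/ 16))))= 16/ 11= 1.45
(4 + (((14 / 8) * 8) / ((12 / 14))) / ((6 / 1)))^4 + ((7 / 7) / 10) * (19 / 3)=2042.61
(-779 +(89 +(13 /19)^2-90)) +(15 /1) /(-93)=-8725546 /11191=-779.69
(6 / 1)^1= 6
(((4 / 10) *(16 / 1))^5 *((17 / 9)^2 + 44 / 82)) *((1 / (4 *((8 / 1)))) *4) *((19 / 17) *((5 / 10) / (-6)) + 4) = 11391632146432 / 529284375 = 21522.71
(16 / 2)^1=8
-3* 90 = -270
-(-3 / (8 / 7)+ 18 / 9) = 5 / 8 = 0.62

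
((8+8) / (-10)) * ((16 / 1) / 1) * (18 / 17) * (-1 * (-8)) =-18432 / 85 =-216.85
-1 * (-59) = 59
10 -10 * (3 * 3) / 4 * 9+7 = -371 / 2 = -185.50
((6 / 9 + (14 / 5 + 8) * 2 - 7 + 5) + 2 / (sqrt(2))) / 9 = sqrt(2) / 9 + 304 / 135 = 2.41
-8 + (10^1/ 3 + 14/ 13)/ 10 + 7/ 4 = -4531/ 780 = -5.81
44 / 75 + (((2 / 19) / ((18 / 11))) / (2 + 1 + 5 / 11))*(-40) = -12848 / 81225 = -0.16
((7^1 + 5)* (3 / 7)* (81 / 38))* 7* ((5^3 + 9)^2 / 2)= 13089924 / 19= 688943.37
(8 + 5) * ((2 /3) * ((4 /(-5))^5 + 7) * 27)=4879134 /3125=1561.32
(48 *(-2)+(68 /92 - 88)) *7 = -29505 /23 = -1282.83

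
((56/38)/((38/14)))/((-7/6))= -168/361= -0.47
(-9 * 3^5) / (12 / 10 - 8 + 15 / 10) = 412.64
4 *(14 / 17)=56 / 17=3.29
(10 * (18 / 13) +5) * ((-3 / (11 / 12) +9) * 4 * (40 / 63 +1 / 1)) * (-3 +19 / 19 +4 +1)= 302820 / 143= 2117.62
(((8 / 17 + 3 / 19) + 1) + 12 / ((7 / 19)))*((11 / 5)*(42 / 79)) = 5103516 / 127585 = 40.00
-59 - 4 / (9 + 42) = -3013 / 51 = -59.08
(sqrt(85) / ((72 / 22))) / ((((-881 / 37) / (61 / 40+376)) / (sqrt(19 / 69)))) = -6146107 * sqrt(111435) / 87536160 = -23.44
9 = 9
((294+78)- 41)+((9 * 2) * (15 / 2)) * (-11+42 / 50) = -5203 / 5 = -1040.60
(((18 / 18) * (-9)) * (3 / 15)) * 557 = -5013 / 5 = -1002.60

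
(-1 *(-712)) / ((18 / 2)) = 712 / 9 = 79.11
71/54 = 1.31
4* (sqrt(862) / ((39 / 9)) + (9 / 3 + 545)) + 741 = 12* sqrt(862) / 13 + 2933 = 2960.10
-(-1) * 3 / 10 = 3 / 10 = 0.30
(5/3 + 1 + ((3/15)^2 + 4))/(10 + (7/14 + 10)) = 1006/3075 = 0.33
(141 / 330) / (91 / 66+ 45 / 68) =4794 / 22895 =0.21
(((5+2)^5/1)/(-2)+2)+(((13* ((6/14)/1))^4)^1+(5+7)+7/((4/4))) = -35625883/4802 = -7418.97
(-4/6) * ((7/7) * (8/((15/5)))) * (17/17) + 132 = 1172/9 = 130.22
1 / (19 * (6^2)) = 1 / 684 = 0.00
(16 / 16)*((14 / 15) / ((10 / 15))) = 7 / 5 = 1.40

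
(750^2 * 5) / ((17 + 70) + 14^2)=2812500 / 283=9938.16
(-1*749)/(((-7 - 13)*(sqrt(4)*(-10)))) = -749/400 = -1.87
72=72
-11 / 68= -0.16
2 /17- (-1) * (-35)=-34.88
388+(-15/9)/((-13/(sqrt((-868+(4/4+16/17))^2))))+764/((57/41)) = 4402975/4199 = 1048.58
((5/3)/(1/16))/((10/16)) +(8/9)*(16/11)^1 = 4352/99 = 43.96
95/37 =2.57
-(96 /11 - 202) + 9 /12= 8537 /44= 194.02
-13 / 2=-6.50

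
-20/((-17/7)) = 140/17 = 8.24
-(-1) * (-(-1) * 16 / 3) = 16 / 3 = 5.33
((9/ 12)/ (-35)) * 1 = -3/ 140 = -0.02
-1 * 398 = -398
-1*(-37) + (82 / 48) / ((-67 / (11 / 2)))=118541 / 3216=36.86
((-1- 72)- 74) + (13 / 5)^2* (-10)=-1073 / 5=-214.60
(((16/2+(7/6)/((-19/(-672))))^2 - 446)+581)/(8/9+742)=8323479/2413646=3.45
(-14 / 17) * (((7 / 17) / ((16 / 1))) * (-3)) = 147 / 2312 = 0.06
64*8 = 512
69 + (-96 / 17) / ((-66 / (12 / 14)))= 90417 / 1309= 69.07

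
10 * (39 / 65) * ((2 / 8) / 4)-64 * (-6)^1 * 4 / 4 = 3075 / 8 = 384.38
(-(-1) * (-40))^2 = 1600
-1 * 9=-9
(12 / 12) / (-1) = -1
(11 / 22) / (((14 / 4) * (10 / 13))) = 13 / 70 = 0.19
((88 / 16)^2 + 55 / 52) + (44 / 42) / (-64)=273361 / 8736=31.29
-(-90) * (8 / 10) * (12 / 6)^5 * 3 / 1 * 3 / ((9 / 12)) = 27648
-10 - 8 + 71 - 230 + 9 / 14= -2469 / 14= -176.36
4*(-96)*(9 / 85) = -3456 / 85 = -40.66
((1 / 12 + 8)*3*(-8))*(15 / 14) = -1455 / 7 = -207.86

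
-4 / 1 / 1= -4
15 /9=5 /3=1.67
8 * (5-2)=24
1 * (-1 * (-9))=9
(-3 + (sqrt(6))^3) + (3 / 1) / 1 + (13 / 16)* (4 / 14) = 14.93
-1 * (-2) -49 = -47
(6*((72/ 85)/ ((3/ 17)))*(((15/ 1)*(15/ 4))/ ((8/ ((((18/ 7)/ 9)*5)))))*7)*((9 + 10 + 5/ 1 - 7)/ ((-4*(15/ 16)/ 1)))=-9180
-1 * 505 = -505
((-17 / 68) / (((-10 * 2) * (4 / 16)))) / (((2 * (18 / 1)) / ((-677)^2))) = 458329 / 720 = 636.57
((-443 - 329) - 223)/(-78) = 995/78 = 12.76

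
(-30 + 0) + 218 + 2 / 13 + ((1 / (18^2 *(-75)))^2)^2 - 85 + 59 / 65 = 104.06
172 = 172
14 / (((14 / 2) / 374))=748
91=91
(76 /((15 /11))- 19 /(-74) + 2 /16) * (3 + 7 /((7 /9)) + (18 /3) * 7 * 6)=2740661 /185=14814.38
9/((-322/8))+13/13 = 125/161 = 0.78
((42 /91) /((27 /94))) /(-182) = -94 /10647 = -0.01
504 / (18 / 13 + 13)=6552 / 187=35.04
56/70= 4/5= 0.80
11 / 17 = 0.65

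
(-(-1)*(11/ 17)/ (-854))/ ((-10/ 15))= 33/ 29036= 0.00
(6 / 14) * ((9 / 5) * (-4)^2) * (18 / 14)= 3888 / 245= 15.87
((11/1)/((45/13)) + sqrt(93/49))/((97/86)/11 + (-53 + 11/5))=-135278/2158191 - 4730* sqrt(93)/1678593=-0.09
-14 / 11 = -1.27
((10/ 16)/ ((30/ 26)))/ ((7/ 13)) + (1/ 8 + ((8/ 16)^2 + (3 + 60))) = 1352/ 21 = 64.38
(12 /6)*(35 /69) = 70 /69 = 1.01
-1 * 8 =-8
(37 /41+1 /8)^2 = 113569 /107584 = 1.06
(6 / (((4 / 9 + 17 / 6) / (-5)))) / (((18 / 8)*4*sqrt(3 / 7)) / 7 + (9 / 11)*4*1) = -181104 / 60475 + 10164*sqrt(21) / 60475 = -2.22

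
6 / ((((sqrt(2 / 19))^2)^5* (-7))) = -7428297 / 112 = -66324.08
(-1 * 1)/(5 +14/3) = -3/29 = -0.10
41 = 41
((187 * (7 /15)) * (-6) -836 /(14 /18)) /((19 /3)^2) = -503514 /12635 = -39.85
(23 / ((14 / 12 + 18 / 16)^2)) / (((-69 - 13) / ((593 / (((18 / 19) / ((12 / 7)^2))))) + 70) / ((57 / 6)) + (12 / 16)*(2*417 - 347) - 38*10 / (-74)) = 419733787392 / 36203633225375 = 0.01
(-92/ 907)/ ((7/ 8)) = -736/ 6349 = -0.12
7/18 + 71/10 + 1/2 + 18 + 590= 55439/90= 615.99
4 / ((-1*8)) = -1 / 2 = -0.50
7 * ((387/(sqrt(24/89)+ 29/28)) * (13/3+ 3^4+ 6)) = 130516008/409 - 2831808 * sqrt(534)/409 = 159113.31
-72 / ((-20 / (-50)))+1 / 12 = -2159 / 12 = -179.92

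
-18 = -18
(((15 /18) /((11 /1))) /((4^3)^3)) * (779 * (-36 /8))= -11685 /11534336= -0.00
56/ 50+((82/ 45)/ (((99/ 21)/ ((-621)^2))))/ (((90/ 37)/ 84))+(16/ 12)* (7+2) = 283120252/ 55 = 5147640.95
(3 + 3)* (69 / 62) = 6.68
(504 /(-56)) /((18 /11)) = -11 /2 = -5.50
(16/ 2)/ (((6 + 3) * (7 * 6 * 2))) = 2/ 189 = 0.01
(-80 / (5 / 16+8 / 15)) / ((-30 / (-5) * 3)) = -3200 / 609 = -5.25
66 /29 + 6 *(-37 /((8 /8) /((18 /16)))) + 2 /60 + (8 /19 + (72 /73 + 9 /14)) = -245.39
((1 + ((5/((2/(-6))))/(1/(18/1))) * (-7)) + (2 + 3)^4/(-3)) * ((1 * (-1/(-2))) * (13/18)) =16406/27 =607.63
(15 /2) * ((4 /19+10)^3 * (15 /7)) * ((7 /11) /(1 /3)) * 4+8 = 9857471992 /75449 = 130650.80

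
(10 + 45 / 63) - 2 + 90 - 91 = 7.71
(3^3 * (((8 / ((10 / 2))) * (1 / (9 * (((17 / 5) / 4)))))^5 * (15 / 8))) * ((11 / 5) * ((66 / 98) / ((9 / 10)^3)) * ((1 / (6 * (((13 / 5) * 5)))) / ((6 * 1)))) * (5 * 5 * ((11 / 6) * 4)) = 0.02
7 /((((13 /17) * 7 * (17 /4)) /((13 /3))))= 4 /3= 1.33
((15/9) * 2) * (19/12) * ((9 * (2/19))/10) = 1/2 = 0.50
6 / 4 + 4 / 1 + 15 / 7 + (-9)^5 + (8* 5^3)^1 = -812579 / 14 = -58041.36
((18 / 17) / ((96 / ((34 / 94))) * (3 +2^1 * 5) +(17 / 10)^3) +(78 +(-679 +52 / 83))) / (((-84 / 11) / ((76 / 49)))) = 611752943582759 / 5016766270047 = 121.94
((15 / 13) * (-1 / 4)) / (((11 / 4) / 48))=-720 / 143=-5.03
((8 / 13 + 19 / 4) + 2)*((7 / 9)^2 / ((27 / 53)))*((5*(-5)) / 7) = -3552325 / 113724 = -31.24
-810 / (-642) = 135 / 107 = 1.26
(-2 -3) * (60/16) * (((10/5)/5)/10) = -0.75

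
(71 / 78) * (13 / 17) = 0.70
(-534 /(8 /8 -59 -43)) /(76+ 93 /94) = 0.07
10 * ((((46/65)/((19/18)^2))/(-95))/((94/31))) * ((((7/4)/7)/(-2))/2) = 57753/41908490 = 0.00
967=967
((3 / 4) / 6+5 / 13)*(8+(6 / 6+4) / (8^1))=3657 / 832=4.40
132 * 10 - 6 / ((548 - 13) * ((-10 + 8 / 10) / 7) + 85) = 5711682 / 4327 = 1320.01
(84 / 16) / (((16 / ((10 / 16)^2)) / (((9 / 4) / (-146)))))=-4725 / 2392064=-0.00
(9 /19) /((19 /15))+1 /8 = 1441 /2888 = 0.50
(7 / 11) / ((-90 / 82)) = -287 / 495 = -0.58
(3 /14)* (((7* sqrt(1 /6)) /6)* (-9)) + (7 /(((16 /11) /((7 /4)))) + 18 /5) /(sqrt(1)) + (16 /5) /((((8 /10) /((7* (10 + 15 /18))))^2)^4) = 717548412498706620810286753 /34398535680 - 3* sqrt(6) /8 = 20859853430211672.00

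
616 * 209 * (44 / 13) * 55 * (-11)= -3427165280 / 13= -263628098.46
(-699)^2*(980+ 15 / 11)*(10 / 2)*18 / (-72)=-26372238975 / 44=-599369067.61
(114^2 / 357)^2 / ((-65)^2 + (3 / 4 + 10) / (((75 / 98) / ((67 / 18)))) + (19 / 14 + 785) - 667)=50668804800 / 168104286259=0.30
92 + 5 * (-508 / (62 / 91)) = -112718 / 31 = -3636.06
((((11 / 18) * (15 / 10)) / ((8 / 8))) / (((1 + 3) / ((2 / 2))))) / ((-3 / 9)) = -11 / 16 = -0.69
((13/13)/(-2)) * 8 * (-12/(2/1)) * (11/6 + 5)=164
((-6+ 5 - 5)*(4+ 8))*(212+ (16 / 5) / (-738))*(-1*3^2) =28161504 / 205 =137373.19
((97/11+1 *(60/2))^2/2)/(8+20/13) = 2370277/30008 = 78.99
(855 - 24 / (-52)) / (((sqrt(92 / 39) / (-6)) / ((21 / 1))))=-700623* sqrt(897) / 299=-70179.36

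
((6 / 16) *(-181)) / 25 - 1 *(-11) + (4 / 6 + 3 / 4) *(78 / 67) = 9.93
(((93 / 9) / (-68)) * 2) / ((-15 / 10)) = 31 / 153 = 0.20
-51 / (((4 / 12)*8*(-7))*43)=153 / 2408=0.06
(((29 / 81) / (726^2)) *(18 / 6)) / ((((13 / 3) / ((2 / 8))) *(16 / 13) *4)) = 29 / 1214383104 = 0.00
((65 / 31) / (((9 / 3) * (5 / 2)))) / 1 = 26 / 93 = 0.28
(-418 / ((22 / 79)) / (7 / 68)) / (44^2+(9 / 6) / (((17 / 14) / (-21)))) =-91324 / 11963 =-7.63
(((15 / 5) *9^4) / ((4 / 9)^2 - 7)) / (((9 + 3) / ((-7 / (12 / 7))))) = 8680203 / 8816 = 984.60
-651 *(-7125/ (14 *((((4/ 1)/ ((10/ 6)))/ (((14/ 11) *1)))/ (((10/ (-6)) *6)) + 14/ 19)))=2203228125/ 3646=604286.38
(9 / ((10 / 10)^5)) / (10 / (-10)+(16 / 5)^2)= 0.97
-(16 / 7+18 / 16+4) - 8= -863 / 56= -15.41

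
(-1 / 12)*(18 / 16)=-3 / 32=-0.09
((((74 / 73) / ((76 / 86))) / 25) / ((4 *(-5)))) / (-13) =1591 / 9015500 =0.00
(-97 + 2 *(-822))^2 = 3031081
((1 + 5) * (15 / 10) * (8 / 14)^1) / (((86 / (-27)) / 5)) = -2430 / 301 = -8.07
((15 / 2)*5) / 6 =25 / 4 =6.25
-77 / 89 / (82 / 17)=-1309 / 7298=-0.18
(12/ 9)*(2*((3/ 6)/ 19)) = 4/ 57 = 0.07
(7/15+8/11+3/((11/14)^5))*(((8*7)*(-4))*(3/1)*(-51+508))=-2772776193376/805255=-3443351.73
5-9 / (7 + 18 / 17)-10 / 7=2354 / 959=2.45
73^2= 5329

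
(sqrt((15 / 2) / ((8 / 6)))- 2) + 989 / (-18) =-1025 / 18 + 3 * sqrt(10) / 4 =-54.57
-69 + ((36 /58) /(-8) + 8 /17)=-135293 /1972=-68.61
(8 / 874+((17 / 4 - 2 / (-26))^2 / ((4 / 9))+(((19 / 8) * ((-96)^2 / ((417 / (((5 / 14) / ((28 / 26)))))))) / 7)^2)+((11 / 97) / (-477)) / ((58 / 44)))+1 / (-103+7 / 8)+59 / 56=49.36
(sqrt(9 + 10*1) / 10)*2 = sqrt(19) / 5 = 0.87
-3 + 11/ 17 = -40/ 17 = -2.35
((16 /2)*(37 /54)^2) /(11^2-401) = -1369 /102060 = -0.01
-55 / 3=-18.33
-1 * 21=-21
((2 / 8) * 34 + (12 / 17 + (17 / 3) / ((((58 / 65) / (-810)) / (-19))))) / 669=96376127 / 659634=146.11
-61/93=-0.66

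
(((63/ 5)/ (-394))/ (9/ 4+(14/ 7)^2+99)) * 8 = -1008/ 414685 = -0.00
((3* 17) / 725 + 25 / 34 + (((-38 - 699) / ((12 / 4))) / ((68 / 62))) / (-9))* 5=8550134 / 66555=128.47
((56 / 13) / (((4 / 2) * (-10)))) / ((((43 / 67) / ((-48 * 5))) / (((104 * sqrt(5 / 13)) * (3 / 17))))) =1080576 * sqrt(65) / 9503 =916.75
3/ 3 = 1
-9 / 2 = -4.50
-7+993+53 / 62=61185 / 62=986.85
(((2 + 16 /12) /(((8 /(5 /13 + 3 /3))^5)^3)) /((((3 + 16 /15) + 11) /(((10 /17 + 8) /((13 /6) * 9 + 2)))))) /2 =375751316072734425 /2269948370138362980169051799552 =0.00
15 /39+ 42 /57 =1.12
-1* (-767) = 767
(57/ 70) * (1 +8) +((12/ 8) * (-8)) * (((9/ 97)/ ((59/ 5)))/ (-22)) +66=323156649/ 4406710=73.33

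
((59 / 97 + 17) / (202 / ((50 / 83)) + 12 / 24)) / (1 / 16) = 0.84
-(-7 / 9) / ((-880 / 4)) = -7 / 1980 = -0.00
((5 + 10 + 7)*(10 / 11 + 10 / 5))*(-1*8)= -512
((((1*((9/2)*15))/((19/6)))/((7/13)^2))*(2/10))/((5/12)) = 164268/4655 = 35.29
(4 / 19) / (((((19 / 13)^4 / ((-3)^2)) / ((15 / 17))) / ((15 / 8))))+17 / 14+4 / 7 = 728597125 / 294655781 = 2.47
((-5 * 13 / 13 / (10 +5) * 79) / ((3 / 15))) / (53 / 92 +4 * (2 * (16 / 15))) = -181700 / 12571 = -14.45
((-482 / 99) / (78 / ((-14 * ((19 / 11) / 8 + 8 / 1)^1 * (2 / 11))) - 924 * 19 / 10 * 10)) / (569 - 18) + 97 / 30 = 13062017408651 / 4039798569840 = 3.23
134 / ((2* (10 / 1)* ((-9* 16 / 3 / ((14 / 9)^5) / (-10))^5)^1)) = 28752511205595407473302080000 / 174449211009120179071170507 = 164.82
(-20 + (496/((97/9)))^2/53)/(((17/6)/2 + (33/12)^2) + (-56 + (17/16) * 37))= -238890144/92255245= -2.59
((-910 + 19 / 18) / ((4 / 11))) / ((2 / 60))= -899855 / 12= -74987.92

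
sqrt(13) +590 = 593.61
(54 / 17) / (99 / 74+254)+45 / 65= 2942883 / 4175795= 0.70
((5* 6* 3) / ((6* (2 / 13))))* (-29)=-5655 / 2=-2827.50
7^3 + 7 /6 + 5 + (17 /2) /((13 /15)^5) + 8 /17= 6949900192 /18935943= 367.02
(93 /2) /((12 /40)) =155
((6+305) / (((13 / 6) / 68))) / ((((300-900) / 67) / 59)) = -20899511 / 325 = -64306.19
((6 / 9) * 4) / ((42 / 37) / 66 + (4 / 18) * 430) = 9768 / 350083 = 0.03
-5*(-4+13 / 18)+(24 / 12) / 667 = 196801 / 12006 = 16.39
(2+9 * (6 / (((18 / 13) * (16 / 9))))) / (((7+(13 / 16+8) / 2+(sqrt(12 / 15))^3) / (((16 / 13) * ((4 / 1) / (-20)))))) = -111836000 / 215638657+3137536 * sqrt(5) / 215638657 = -0.49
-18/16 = -9/8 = -1.12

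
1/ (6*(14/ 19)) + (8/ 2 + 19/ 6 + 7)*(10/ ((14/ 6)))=5119/ 84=60.94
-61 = -61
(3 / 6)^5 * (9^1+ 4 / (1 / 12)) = 57 / 32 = 1.78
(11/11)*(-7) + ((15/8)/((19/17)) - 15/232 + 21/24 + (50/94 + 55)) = 10570097/207176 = 51.02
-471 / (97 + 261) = -471 / 358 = -1.32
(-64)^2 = 4096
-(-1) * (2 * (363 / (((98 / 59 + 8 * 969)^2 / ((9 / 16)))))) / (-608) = -11372427 / 1017914286582784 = -0.00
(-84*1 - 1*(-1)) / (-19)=83 / 19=4.37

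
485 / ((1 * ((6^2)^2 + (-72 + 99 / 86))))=41710 / 105363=0.40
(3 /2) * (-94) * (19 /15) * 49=-43757 /5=-8751.40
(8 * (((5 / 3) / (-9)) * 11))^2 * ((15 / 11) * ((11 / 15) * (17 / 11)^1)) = 299200 / 729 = 410.43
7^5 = 16807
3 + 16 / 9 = 43 / 9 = 4.78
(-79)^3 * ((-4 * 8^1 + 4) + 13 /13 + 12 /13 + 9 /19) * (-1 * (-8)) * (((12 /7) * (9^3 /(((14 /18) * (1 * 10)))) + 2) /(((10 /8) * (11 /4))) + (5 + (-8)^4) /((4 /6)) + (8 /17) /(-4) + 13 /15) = 2083788812533637008 /3328325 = 626077324940.81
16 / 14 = 8 / 7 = 1.14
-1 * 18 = -18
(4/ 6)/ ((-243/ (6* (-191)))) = 764/ 243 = 3.14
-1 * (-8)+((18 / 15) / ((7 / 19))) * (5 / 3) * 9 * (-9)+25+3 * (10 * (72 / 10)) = -1335 / 7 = -190.71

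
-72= -72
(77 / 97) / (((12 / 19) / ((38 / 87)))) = 27797 / 50634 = 0.55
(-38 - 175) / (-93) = 71 / 31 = 2.29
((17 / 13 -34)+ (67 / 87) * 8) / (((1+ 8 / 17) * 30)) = -510119 / 848250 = -0.60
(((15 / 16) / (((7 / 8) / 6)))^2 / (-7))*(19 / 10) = -7695 / 686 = -11.22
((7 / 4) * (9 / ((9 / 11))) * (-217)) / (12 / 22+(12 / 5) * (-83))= 918995 / 43704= 21.03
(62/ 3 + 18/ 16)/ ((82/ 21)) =3661/ 656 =5.58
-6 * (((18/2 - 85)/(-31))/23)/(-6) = 76/713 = 0.11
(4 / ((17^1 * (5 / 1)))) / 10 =2 / 425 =0.00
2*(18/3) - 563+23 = -528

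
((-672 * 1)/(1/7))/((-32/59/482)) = 4180386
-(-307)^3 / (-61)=-28934443 / 61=-474335.13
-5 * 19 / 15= -6.33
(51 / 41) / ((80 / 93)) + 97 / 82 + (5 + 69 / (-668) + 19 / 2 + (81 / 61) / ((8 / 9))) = 618799471 / 33413360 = 18.52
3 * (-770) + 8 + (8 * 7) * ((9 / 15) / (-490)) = -402862 / 175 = -2302.07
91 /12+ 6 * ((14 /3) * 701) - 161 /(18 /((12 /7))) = 78481 /4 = 19620.25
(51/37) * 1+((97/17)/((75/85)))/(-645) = 489836/357975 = 1.37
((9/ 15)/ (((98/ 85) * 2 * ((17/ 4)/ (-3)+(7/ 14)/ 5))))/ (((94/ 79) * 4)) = -765/ 18424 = -0.04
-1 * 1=-1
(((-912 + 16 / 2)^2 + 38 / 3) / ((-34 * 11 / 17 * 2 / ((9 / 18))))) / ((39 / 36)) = -1225843 / 143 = -8572.33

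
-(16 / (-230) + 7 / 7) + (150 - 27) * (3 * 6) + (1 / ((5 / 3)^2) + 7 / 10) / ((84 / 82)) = 106941239 / 48300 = 2214.10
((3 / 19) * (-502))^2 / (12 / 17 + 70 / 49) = 2943.45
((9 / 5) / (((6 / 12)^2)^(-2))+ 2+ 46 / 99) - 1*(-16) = 147131 / 7920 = 18.58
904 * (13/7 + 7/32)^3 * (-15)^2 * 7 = 2556347090625/200704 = 12736901.56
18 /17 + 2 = 52 /17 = 3.06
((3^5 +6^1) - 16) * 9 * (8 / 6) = 2796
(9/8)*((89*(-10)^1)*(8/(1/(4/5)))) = -6408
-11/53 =-0.21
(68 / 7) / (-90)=-34 / 315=-0.11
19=19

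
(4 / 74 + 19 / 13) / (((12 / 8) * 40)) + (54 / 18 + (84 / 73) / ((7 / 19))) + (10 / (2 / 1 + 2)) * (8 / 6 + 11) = 36.98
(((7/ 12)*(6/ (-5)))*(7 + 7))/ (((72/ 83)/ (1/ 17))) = -4067/ 6120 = -0.66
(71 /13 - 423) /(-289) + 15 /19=159487 /71383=2.23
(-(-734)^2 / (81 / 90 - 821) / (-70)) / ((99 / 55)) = -2693780 / 516663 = -5.21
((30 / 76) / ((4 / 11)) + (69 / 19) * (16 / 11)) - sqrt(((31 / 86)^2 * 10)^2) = 15669323 / 3091528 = 5.07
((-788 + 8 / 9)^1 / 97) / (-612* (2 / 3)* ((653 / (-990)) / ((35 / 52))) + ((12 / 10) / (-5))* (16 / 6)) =-3409175 / 167711448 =-0.02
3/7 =0.43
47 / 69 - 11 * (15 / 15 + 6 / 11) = -1126 / 69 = -16.32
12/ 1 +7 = 19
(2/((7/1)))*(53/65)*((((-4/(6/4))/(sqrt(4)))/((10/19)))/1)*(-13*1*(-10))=-8056/105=-76.72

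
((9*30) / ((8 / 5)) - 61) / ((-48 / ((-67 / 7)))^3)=129628853 / 151732224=0.85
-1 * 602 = -602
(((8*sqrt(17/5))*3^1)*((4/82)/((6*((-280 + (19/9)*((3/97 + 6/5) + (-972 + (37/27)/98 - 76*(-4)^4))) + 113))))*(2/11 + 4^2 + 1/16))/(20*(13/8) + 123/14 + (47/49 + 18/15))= -269670271815*sqrt(85)/800061418543522916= -0.00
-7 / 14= -1 / 2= -0.50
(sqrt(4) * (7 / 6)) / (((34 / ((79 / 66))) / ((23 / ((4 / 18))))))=8.50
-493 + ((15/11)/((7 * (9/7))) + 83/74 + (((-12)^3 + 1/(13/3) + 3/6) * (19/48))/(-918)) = -228937701071/466285248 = -490.98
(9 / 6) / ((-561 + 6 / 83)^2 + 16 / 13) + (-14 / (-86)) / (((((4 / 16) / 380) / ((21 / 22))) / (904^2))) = 5145324984163325222823 / 26656686426106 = 193021927.10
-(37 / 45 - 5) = 188 / 45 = 4.18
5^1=5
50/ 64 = 25/ 32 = 0.78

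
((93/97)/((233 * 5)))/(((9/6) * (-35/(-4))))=248/3955175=0.00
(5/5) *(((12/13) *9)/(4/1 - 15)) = -108/143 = -0.76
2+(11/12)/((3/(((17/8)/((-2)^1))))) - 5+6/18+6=1733/576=3.01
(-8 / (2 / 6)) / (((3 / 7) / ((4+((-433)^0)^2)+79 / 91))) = -4272 / 13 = -328.62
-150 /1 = -150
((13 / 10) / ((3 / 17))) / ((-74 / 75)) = -1105 / 148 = -7.47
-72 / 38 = -36 / 19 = -1.89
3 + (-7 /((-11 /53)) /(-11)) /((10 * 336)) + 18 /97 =17941579 /5633760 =3.18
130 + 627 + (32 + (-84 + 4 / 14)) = 4937 / 7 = 705.29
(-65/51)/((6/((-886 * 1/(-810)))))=-5759/24786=-0.23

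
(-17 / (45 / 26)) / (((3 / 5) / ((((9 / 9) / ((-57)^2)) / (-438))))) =221 / 19211337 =0.00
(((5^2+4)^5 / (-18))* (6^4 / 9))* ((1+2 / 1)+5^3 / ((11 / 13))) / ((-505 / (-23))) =-6257377247728 / 5555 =-1126440548.65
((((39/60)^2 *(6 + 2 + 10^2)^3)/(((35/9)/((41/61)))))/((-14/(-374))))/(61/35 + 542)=918133769124/203155925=4519.36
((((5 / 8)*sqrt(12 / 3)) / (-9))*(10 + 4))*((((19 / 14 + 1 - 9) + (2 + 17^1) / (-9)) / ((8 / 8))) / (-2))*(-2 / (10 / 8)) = 1103 / 81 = 13.62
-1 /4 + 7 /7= 3 /4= 0.75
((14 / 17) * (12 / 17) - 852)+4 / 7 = -1721264 / 2023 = -850.85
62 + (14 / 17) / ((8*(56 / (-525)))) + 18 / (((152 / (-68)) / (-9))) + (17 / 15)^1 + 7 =21960167 / 155040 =141.64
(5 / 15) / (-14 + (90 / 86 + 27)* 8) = 43 / 27138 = 0.00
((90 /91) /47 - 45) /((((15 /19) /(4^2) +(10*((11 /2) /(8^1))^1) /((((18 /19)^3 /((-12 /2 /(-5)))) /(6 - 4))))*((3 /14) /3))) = -3552781500 /109764317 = -32.37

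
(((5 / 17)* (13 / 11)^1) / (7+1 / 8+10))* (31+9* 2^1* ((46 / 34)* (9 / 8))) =46930 / 39593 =1.19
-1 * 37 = -37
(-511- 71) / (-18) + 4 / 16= 391 / 12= 32.58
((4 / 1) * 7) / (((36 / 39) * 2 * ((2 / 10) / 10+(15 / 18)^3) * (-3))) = -27300 / 3233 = -8.44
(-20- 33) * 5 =-265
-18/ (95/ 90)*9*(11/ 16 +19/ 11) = -309825/ 836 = -370.60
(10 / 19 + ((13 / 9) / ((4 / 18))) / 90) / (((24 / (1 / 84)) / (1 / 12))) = 2047 / 82736640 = 0.00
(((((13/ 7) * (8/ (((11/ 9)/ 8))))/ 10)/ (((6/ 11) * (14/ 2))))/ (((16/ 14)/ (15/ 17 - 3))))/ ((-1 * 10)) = 1404/ 2975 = 0.47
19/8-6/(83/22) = 521/664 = 0.78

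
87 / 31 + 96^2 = 9218.81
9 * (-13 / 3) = -39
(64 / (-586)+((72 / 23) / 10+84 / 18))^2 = 242392767556 / 10218177225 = 23.72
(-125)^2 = 15625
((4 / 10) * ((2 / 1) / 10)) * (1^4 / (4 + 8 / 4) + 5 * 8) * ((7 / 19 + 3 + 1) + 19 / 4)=55671 / 1900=29.30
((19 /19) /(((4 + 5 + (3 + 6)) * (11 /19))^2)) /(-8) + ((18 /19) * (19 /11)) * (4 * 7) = 14369687 /313632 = 45.82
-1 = -1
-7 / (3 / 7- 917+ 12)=49 / 6332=0.01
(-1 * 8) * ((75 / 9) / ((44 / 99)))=-150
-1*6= -6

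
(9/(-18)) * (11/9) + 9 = 151/18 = 8.39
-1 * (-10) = 10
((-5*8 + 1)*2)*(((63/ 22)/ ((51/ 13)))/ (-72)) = 1183/ 1496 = 0.79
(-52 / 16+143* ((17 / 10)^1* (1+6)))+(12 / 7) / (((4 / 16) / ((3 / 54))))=713509 / 420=1698.83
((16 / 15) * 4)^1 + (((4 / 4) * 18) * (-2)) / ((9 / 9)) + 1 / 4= -1889 / 60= -31.48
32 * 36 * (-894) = -1029888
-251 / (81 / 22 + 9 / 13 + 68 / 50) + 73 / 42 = -10340339 / 245994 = -42.03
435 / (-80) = -87 / 16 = -5.44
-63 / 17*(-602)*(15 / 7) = 81270 / 17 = 4780.59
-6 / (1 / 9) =-54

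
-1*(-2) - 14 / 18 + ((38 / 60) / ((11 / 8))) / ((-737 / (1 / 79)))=35224687 / 28820385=1.22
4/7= 0.57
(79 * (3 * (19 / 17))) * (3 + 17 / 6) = 52535 / 34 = 1545.15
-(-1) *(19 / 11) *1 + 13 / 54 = 1169 / 594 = 1.97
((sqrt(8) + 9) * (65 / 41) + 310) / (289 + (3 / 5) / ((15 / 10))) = 650 * sqrt(2) / 59327 + 66475 / 59327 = 1.14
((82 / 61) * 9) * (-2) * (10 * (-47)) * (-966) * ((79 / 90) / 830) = -294114156 / 25315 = -11618.18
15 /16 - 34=-529 /16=-33.06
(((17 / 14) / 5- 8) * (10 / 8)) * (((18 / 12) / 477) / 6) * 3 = -181 / 11872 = -0.02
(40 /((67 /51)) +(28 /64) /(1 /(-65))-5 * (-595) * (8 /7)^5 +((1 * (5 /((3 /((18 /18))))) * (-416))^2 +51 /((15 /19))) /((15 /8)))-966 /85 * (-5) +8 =7746510843382769 /29535181200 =262280.80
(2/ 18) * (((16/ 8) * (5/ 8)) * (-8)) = -10/ 9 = -1.11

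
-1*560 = -560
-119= -119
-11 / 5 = -2.20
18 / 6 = 3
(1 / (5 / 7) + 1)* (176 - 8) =2016 / 5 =403.20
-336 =-336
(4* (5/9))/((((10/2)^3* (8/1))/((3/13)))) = 1/1950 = 0.00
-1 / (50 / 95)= -19 / 10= -1.90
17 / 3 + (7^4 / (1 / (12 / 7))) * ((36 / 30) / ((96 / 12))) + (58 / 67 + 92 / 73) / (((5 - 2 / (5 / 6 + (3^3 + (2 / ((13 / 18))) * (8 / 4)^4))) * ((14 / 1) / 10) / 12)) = 626.73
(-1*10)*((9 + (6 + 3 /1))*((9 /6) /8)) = -135 /4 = -33.75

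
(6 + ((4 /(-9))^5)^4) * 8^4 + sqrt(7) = sqrt(7) + 298786790825382709583872 /12157665459056928801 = 24578.65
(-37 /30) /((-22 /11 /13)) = 481 /60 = 8.02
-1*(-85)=85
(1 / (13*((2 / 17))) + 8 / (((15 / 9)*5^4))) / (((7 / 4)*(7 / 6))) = 644988 / 1990625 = 0.32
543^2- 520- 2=294327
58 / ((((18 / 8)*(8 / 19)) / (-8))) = -4408 / 9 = -489.78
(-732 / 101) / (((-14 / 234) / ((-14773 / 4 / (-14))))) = 316304703 / 9898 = 31956.43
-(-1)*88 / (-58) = -44 / 29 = -1.52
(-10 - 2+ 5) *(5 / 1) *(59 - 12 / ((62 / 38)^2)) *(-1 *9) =16495605 / 961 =17165.04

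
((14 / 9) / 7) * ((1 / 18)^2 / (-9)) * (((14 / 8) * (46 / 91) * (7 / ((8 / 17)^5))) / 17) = -13446881 / 11179524096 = -0.00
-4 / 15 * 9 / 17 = -0.14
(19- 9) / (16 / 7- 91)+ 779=483689 / 621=778.89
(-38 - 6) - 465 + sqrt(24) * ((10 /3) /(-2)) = -509 - 10 * sqrt(6) /3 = -517.16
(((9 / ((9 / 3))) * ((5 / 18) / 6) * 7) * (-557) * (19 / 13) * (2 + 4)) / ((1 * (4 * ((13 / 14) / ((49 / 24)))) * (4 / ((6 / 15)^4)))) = -25409783 / 1521000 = -16.71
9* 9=81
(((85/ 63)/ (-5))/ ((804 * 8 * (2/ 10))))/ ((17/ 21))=-5/ 19296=-0.00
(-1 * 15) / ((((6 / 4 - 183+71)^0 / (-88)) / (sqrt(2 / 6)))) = 440 * sqrt(3) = 762.10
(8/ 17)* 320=150.59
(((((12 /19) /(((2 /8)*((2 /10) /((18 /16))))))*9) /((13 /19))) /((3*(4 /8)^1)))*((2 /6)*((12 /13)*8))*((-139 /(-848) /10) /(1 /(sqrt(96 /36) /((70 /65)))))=15012*sqrt(6) /4823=7.62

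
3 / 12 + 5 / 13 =33 / 52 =0.63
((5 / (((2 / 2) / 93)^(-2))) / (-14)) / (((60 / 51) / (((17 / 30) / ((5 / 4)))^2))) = -4913 / 681108750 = -0.00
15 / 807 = 5 / 269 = 0.02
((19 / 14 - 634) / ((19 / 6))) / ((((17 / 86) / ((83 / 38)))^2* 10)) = -19909120443 / 8162210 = -2439.18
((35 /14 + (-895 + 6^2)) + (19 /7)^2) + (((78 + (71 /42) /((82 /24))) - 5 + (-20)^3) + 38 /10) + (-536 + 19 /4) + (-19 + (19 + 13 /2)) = -373536901 /40180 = -9296.59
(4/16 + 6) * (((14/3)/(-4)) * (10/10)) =-175/24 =-7.29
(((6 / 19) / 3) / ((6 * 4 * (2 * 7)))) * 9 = 3 / 1064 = 0.00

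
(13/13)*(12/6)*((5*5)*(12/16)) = 75/2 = 37.50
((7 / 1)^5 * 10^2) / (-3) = -1680700 / 3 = -560233.33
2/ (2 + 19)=2/ 21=0.10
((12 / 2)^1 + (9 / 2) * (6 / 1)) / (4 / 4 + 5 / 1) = 5.50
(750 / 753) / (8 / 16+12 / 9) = 1500 / 2761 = 0.54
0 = 0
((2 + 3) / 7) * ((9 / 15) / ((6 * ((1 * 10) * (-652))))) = -1 / 91280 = -0.00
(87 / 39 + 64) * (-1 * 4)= -3444 / 13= -264.92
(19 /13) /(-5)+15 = 956 /65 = 14.71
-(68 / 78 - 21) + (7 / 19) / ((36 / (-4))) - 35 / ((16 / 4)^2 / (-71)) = 175.40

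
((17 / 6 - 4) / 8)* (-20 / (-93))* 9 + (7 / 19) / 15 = -9107 / 35340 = -0.26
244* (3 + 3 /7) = 5856 /7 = 836.57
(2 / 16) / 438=0.00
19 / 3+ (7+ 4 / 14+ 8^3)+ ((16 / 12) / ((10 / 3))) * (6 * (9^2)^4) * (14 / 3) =50622999086 / 105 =482123800.82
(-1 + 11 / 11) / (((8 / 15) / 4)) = 0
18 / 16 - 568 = -4535 / 8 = -566.88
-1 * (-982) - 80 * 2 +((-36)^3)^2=2176783158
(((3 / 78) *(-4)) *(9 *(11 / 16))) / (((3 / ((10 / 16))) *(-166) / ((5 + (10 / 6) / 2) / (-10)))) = -385 / 552448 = -0.00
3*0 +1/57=1/57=0.02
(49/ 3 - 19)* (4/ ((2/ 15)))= -80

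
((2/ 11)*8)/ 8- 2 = -20/ 11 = -1.82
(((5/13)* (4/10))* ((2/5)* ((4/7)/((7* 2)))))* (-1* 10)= -16/637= -0.03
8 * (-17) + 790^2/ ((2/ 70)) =21843364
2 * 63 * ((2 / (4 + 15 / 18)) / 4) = 378 / 29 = 13.03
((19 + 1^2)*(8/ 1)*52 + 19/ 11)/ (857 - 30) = 91539/ 9097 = 10.06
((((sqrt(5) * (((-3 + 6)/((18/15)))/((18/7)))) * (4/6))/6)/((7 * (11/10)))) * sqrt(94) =25 * sqrt(470)/1782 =0.30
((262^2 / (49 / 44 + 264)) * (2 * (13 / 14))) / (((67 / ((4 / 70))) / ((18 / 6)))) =235586208 / 191480975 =1.23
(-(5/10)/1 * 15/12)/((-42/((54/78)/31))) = 15/45136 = 0.00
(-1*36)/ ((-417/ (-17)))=-204/ 139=-1.47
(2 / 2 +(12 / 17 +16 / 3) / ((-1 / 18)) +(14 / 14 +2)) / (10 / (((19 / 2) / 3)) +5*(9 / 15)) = -17.00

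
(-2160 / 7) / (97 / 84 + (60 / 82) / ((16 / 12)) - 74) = 4.27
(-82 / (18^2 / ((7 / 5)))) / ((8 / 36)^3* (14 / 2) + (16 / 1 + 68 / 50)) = -1845 / 90796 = -0.02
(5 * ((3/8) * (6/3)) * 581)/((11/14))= 61005/22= 2772.95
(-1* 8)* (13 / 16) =-13 / 2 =-6.50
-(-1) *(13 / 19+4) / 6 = 89 / 114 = 0.78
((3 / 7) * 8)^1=3.43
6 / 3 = 2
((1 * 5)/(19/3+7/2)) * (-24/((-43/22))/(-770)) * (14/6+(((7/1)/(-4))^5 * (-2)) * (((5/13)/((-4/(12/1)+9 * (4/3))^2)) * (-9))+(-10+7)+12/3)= -748353/36938720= -0.02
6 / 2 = 3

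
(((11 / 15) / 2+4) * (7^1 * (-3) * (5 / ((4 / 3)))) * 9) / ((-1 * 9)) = 2751 / 8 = 343.88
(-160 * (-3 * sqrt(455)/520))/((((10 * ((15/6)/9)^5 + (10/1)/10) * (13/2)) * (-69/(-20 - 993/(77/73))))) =559531317888 * sqrt(455)/287449453291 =41.52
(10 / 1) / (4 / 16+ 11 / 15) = 600 / 59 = 10.17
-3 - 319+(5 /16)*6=-320.12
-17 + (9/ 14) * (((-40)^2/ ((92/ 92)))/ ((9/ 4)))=3081/ 7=440.14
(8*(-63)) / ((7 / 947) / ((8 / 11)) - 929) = 424256 / 782003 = 0.54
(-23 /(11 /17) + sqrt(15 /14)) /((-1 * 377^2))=391 /1563419 - sqrt(210) /1989806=0.00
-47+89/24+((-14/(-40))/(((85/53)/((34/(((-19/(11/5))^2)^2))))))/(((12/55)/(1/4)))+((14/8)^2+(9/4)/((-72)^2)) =-40.23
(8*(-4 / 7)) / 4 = -8 / 7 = -1.14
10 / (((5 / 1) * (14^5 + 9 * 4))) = 1 / 268930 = 0.00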